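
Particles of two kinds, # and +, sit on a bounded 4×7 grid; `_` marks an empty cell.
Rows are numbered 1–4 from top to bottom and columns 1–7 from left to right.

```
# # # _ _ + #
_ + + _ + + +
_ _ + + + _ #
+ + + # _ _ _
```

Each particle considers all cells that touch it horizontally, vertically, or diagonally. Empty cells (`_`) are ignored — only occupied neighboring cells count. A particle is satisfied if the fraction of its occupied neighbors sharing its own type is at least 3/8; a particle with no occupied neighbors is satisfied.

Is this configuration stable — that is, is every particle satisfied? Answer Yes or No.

No

(1,1)# 1/2 ✓
(1,2)# 2/4 ✓
(1,3)# 1/3 ✗
(1,6)+ 3/4 ✓
(1,7)# 0/3 ✗
(2,2)+ 2/5 ✓
(2,3)+ 3/5 ✓
(2,5)+ 4/4 ✓
(2,6)+ 4/6 ✓
(2,7)+ 2/4 ✓
(3,3)+ 5/6 ✓
(3,4)+ 5/6 ✓
(3,5)+ 3/4 ✓
(3,7)# 0/2 ✗
(4,1)+ 1/1 ✓
(4,2)+ 3/3 ✓
(4,3)+ 3/4 ✓
(4,4)# 0/4 ✗
For instance (1,3) has only 1/3 same-type neighbors, below 3/8.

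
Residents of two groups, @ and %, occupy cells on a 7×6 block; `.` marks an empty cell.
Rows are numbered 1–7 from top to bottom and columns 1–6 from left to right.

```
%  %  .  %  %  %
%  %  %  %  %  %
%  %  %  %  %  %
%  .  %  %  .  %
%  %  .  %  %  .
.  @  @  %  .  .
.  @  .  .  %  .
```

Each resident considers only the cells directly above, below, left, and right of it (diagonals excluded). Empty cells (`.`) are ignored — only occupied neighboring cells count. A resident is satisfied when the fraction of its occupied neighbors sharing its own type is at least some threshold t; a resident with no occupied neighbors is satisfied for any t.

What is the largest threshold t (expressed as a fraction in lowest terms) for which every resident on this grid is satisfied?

1/2

Row 1: (1,1)% 2/2 · (1,2)% 2/2 · (1,4)% 2/2 · (1,5)% 3/3 · (1,6)% 2/2
Row 2: (2,1)% 3/3 · (2,2)% 4/4 · (2,3)% 3/3 · (2,4)% 4/4 · (2,5)% 4/4 · (2,6)% 3/3
Row 3: (3,1)% 3/3 · (3,2)% 3/3 · (3,3)% 4/4 · (3,4)% 4/4 · (3,5)% 3/3 · (3,6)% 3/3
Row 4: (4,1)% 2/2 · (4,3)% 2/2 · (4,4)% 3/3 · (4,6)% 1/1
Row 5: (5,1)% 2/2 · (5,2)% 1/2 · (5,4)% 3/3 · (5,5)% 1/1
Row 6: (6,2)@ 2/3 · (6,3)@ 1/2 · (6,4)% 1/2
Row 7: (7,2)@ 1/1 · (7,5)% — no occupied neighbors
The smallest same-type fraction is 1/2 at (5,2), which reduces to 1/2. Any threshold above that leaves this resident unsatisfied.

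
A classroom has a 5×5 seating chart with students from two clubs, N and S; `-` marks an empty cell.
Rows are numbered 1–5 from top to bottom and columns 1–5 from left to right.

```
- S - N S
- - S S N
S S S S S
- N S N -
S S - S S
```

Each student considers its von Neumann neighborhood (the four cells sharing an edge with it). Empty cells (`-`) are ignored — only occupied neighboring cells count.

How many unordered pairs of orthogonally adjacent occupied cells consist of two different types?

Scan each occupied cell's neighbors to the right and below so each pair is counted once.
From row 1: 3 unlike of 3 pairs (running 3/3).
From row 2: 2 unlike of 5 pairs (running 5/8).
From row 3: 2 unlike of 7 pairs (running 7/15).
From row 4: 4 unlike of 4 pairs (running 11/19).
From row 5: 0 unlike of 2 pairs (running 11/21).
Total adjacent occupied pairs: 21; unlike-type pairs: 11.

11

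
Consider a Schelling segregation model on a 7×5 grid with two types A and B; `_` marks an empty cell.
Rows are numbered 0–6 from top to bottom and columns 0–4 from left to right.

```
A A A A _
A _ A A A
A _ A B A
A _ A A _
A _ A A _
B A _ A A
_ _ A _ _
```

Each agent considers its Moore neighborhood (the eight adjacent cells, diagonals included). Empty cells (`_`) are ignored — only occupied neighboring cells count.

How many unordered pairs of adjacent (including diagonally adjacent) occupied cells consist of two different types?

Scan each occupied cell's neighbors to the right and below (and the two forward diagonals) so each pair is counted once.
Row 0: A(0,0)–A(0,1)= A(0,0)–A(1,0)= A(0,1)–A(0,2)= A(0,1)–A(1,2)= A(0,1)–A(1,0)= A(0,2)–A(0,3)= A(0,2)–A(1,2)= A(0,2)–A(1,3)= A(0,3)–A(1,3)= A(0,3)–A(1,4)= A(0,3)–A(1,2)=  → 0/11 unlike.
Row 1: A(1,0)–A(2,0)= A(1,2)–A(1,3)= A(1,2)–A(2,2)= A(1,2)–B(2,3)≠ A(1,3)–A(1,4)= A(1,3)–B(2,3)≠ A(1,3)–A(2,4)= A(1,3)–A(2,2)= A(1,4)–A(2,4)= A(1,4)–B(2,3)≠  → 3/10 unlike.
Row 2: A(2,0)–A(3,0)= A(2,2)–B(2,3)≠ A(2,2)–A(3,2)= A(2,2)–A(3,3)= B(2,3)–A(2,4)≠ B(2,3)–A(3,3)≠ B(2,3)–A(3,2)≠ A(2,4)–A(3,3)=  → 4/8 unlike.
Row 3: A(3,0)–A(4,0)= A(3,2)–A(3,3)= A(3,2)–A(4,2)= A(3,2)–A(4,3)= A(3,3)–A(4,3)= A(3,3)–A(4,2)=  → 0/6 unlike.
Row 4: A(4,0)–B(5,0)≠ A(4,0)–A(5,1)= A(4,2)–A(4,3)= A(4,2)–A(5,3)= A(4,2)–A(5,1)= A(4,3)–A(5,3)= A(4,3)–A(5,4)=  → 1/7 unlike.
Row 5: B(5,0)–A(5,1)≠ A(5,1)–A(6,2)= A(5,3)–A(5,4)= A(5,3)–A(6,2)=  → 1/4 unlike.
Total adjacent occupied pairs: 46; unlike-type pairs: 9.

9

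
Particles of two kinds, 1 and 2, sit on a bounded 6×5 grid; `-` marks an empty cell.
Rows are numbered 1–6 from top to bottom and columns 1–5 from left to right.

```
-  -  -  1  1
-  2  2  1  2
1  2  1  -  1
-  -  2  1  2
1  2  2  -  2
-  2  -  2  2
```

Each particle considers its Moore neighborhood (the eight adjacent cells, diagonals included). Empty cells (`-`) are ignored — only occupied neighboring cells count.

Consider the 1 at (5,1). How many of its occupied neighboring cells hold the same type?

Occupied neighbors of (5,1): (5,2)=2, (6,2)=2.
Same type (1): 0 of 2.

0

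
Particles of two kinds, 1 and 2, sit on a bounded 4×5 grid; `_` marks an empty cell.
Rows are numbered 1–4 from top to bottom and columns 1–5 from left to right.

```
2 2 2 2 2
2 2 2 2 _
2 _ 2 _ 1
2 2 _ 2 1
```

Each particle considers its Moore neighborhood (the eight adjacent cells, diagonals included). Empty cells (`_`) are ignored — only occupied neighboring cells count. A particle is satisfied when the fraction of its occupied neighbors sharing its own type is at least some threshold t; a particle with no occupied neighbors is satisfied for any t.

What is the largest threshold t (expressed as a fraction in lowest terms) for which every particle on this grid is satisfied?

Row 1: (1,1)2 3/3 · (1,2)2 5/5 · (1,3)2 5/5 · (1,4)2 4/4 · (1,5)2 2/2
Row 2: (2,1)2 4/4 · (2,2)2 7/7 · (2,3)2 6/6 · (2,4)2 5/6
Row 3: (3,1)2 4/4 · (3,3)2 5/5 · (3,5)1 1/3
Row 4: (4,1)2 2/2 · (4,2)2 3/3 · (4,4)2 1/3 · (4,5)1 1/2
The smallest same-type fraction is 1/3 at (3,5), which reduces to 1/3. Any threshold above that leaves this particle unsatisfied.

1/3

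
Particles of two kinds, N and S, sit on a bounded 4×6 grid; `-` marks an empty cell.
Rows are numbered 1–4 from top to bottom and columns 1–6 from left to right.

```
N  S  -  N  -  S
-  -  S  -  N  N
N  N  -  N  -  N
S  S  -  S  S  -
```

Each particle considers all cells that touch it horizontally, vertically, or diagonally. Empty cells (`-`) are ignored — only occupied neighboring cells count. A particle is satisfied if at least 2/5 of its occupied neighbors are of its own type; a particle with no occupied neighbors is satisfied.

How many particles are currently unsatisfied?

9

(1,1)N 0/1 not
(1,2)S 1/2 satisfied
(1,4)N 1/2 satisfied
(1,6)S 0/2 not
(2,3)S 1/4 not
(2,5)N 4/5 satisfied
(2,6)N 2/3 satisfied
(3,1)N 1/3 not
(3,2)N 1/4 not
(3,4)N 1/4 not
(3,6)N 2/3 satisfied
(4,1)S 1/3 not
(4,2)S 1/3 not
(4,4)S 1/2 satisfied
(4,5)S 1/3 not
Unsatisfied: (1,1), (1,6), (2,3), (3,1), (3,2), (3,4), (4,1), (4,2), (4,5) — 9 in total.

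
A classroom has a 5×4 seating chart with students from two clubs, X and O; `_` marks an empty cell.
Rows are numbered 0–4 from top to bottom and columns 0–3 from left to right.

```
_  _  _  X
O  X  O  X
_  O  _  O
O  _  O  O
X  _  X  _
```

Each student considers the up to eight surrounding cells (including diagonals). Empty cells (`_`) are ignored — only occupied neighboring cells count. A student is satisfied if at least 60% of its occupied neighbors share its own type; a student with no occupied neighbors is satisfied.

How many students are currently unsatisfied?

8

Row 0: (0,3)X 1/2 not
Row 1: (1,0)O 1/2 not · (1,1)X 0/3 not · (1,2)O 2/5 not · (1,3)X 1/3 not
Row 2: (2,1)O 4/5 satisfied · (2,3)O 3/4 satisfied
Row 3: (3,0)O 1/2 not · (3,2)O 3/4 satisfied · (3,3)O 2/3 satisfied
Row 4: (4,0)X 0/1 not · (4,2)X 0/2 not
Unsatisfied: (0,3), (1,0), (1,1), (1,2), (1,3), (3,0), (4,0), (4,2) — 8 in total.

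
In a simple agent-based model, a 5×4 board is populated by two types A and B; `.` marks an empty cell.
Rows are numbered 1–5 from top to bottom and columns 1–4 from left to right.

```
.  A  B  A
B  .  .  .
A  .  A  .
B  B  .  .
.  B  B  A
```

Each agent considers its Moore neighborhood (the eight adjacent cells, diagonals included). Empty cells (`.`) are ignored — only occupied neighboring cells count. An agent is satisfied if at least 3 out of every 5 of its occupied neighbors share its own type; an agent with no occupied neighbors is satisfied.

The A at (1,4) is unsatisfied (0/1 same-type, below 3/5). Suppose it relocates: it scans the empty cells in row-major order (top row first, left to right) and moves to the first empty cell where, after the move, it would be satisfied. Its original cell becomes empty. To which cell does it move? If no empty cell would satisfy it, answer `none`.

(2,2)

Vacating (1,4). Empty cells in order:
  (1,1): 1/2 same-type → still unsatisfied.
  (2,2): 3/5 same-type → satisfied — stop here.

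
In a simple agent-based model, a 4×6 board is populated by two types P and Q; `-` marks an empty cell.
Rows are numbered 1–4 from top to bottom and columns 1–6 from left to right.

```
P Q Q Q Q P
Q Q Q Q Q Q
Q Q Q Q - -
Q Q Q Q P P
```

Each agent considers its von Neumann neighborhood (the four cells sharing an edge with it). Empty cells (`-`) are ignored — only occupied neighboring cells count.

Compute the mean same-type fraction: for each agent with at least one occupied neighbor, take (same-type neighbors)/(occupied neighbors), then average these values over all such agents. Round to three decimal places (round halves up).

0.803

Row 1: (1,1)P 0/2 · (1,2)Q 2/3 · (1,3)Q 3/3 · (1,4)Q 3/3 · (1,5)Q 2/3 · (1,6)P 0/2
Row 2: (2,1)Q 2/3 · (2,2)Q 4/4 · (2,3)Q 4/4 · (2,4)Q 4/4 · (2,5)Q 3/3 · (2,6)Q 1/2
Row 3: (3,1)Q 3/3 · (3,2)Q 4/4 · (3,3)Q 4/4 · (3,4)Q 3/3
Row 4: (4,1)Q 2/2 · (4,2)Q 3/3 · (4,3)Q 3/3 · (4,4)Q 2/3 · (4,5)P 1/2 · (4,6)P 1/1
Sum over 22 agents: 0/2 + 2/3 + 3/3 + 3/3 + 2/3 + 0/2 + 2/3 + 4/4 + 4/4 + 4/4 + 3/3 + 1/2 + 3/3 + 4/4 + 4/4 + 3/3 + 2/2 + 3/3 + 3/3 + 2/3 + 1/2 + 1/1 = 53/3; mean = 53/3 ÷ 22 = 53/66 = 0.803030… → 0.803.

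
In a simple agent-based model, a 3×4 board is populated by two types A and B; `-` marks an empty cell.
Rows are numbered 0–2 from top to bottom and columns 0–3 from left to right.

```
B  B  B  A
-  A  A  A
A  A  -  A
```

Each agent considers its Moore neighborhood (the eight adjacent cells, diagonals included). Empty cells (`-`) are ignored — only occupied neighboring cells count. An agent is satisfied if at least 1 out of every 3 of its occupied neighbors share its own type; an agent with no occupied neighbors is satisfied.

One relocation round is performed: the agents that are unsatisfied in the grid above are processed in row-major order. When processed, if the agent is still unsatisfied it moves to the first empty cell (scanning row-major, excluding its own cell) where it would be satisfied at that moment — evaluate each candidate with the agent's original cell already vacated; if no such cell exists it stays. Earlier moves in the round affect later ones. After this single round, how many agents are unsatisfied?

0

Initially unsatisfied (in order): (0,2).
  (0,2) → (1,0).
Resulting grid:
B B - A
B A A A
A A - A
All satisfied now.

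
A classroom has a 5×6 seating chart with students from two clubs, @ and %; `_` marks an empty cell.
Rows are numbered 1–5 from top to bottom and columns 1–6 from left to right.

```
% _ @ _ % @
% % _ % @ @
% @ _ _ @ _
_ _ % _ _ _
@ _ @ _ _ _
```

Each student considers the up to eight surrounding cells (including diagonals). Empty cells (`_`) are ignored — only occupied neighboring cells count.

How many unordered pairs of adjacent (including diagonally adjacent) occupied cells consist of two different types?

Scan each occupied cell's neighbors to the right and below (and the two forward diagonals) so each pair is counted once.
Row 1: %(1,1)–%(2,1)= %(1,1)–%(2,2)= @(1,3)–%(2,4)≠ @(1,3)–%(2,2)≠ %(1,5)–@(1,6)≠ %(1,5)–@(2,5)≠ %(1,5)–@(2,6)≠ %(1,5)–%(2,4)= @(1,6)–@(2,6)= @(1,6)–@(2,5)=  → 5/10 unlike.
Row 2: %(2,1)–%(2,2)= %(2,1)–%(3,1)= %(2,1)–@(3,2)≠ %(2,2)–@(3,2)≠ %(2,2)–%(3,1)= %(2,4)–@(2,5)≠ %(2,4)–@(3,5)≠ @(2,5)–@(2,6)= @(2,5)–@(3,5)= @(2,6)–@(3,5)=  → 4/10 unlike.
Row 3: %(3,1)–@(3,2)≠ @(3,2)–%(4,3)≠  → 2/2 unlike.
Row 4: %(4,3)–@(5,3)≠  → 1/1 unlike.
Total adjacent occupied pairs: 23; unlike-type pairs: 12.

12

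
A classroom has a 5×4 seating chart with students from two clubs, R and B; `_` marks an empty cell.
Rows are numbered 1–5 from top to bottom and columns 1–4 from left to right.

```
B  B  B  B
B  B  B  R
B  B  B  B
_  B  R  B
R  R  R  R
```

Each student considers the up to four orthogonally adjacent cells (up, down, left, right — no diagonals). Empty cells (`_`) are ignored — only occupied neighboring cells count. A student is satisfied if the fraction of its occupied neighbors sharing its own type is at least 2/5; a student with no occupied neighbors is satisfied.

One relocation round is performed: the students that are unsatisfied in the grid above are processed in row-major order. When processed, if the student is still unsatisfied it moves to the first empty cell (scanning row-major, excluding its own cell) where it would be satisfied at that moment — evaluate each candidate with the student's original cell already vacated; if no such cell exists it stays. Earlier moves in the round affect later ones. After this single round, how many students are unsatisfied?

Initially unsatisfied (in order): (2,4), (4,2), (4,3), (4,4).
  (2,4): no empty cell satisfies it; stays.
  (4,2) → (4,1).
  (4,3): no empty cell satisfies it; stays.
  (4,4) → (4,2).
Resulting grid:
B B B B
B B B R
B B B B
B B R _
R R R R
Unsatisfied now: (2,4), (4,3).

2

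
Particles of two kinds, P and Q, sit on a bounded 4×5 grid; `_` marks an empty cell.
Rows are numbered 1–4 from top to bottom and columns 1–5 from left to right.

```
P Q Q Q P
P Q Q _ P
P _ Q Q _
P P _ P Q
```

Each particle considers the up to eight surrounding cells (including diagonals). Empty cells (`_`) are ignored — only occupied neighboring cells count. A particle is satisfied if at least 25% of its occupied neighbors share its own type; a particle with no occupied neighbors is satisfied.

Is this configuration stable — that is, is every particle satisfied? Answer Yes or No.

No

(1,1)P 1/3 ✓
(1,2)Q 3/5 ✓
(1,3)Q 4/4 ✓
(1,4)Q 2/4 ✓
(1,5)P 1/2 ✓
(2,1)P 2/4 ✓
(2,2)Q 4/7 ✓
(2,3)Q 6/6 ✓
(2,5)P 1/3 ✓
(3,1)P 3/4 ✓
(3,3)Q 3/5 ✓
(3,4)Q 3/5 ✓
(4,1)P 2/2 ✓
(4,2)P 2/3 ✓
(4,4)P 0/3 ✗
(4,5)Q 1/2 ✓
For instance (4,4) has only 0/3 same-type neighbors, below 1/4.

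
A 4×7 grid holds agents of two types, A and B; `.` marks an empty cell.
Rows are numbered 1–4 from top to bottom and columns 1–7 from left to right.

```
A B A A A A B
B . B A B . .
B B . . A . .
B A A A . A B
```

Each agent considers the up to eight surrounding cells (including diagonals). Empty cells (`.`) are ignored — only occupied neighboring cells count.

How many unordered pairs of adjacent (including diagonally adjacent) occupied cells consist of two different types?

17

Scan each occupied cell's neighbors to the right and below (and the two forward diagonals) so each pair is counted once.
From row 1: 9 unlike of 17 pairs (running 9/17).
From row 2: 3 unlike of 7 pairs (running 12/24).
From row 3: 3 unlike of 8 pairs (running 15/32).
From row 4: 2 unlike of 4 pairs (running 17/36).
Total adjacent occupied pairs: 36; unlike-type pairs: 17.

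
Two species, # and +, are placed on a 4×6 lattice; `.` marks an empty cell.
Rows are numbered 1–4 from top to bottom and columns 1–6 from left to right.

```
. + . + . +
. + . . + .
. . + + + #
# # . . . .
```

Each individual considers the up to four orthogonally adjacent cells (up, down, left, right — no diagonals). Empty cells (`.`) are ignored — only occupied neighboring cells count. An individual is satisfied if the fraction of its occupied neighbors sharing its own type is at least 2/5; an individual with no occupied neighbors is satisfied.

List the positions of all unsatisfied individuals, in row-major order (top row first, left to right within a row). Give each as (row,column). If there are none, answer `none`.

(1,2)+ 1/1 ✓
(1,4)+ 0/0 ✓
(1,6)+ 0/0 ✓
(2,2)+ 1/1 ✓
(2,5)+ 1/1 ✓
(3,3)+ 1/1 ✓
(3,4)+ 2/2 ✓
(3,5)+ 2/3 ✓
(3,6)# 0/1 ✗
(4,1)# 1/1 ✓
(4,2)# 1/1 ✓

(3,6)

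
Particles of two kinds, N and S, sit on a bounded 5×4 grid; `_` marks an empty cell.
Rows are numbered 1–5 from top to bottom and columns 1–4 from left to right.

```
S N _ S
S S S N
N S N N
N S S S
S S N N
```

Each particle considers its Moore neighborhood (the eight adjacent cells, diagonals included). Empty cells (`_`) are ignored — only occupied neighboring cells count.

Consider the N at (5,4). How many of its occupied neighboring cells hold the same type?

1

Occupied neighbors of (5,4): (4,3)=S, (4,4)=S, (5,3)=N.
Same type (N): 1 of 3.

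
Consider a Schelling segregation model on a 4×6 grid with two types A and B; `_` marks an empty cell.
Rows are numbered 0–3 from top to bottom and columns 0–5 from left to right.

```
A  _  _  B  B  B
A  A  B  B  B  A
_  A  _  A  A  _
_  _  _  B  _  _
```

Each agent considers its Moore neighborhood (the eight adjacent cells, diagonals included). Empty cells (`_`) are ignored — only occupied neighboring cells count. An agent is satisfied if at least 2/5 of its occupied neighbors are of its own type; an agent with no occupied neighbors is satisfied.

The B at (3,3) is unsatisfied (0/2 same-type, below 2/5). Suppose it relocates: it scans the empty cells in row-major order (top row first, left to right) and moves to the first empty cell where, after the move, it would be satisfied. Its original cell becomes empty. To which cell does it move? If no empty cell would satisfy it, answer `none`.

(0,2)

Vacating (3,3). Empty cells in order:
  (0,1): 1/4 same-type → still unsatisfied.
  (0,2): 3/4 same-type → satisfied — stop here.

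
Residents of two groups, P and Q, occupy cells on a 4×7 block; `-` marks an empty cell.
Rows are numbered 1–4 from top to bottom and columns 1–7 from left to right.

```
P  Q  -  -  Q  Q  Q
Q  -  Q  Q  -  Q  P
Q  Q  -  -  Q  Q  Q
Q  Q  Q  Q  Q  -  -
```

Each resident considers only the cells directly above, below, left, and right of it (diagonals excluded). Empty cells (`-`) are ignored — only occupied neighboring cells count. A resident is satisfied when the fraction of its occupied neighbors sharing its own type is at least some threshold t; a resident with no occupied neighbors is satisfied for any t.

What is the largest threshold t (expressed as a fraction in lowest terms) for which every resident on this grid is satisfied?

(1,1)P 0/2
(1,2)Q 0/1
(1,5)Q 1/1
(1,6)Q 3/3
(1,7)Q 1/2
(2,1)Q 1/2
(2,3)Q 1/1
(2,4)Q 1/1
(2,6)Q 2/3
(2,7)P 0/3
(3,1)Q 3/3
(3,2)Q 2/2
(3,5)Q 2/2
(3,6)Q 3/3
(3,7)Q 1/2
(4,1)Q 2/2
(4,2)Q 3/3
(4,3)Q 2/2
(4,4)Q 2/2
(4,5)Q 2/2
The smallest same-type fraction is 0/2 at (1,1), which reduces to 0/1. Any threshold above that leaves this resident unsatisfied.

0/1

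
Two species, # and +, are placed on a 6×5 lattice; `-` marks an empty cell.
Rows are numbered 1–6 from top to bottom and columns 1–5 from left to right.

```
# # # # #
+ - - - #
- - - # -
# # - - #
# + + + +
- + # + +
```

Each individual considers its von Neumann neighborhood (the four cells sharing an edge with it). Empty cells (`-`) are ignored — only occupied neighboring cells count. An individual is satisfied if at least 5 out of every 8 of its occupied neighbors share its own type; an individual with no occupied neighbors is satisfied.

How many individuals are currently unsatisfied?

(1,1)# 1/2 ✗
(1,2)# 2/2 ✓
(1,3)# 2/2 ✓
(1,4)# 2/2 ✓
(1,5)# 2/2 ✓
(2,1)+ 0/1 ✗
(2,5)# 1/1 ✓
(3,4)# 0/0 ✓
(4,1)# 2/2 ✓
(4,2)# 1/2 ✗
(4,5)# 0/1 ✗
(5,1)# 1/2 ✗
(5,2)+ 2/4 ✗
(5,3)+ 2/3 ✓
(5,4)+ 3/3 ✓
(5,5)+ 2/3 ✓
(6,2)+ 1/2 ✗
(6,3)# 0/3 ✗
(6,4)+ 2/3 ✓
(6,5)+ 2/2 ✓
Unsatisfied: (1,1), (2,1), (4,2), (4,5), (5,1), (5,2), (6,2), (6,3) — 8 in total.

8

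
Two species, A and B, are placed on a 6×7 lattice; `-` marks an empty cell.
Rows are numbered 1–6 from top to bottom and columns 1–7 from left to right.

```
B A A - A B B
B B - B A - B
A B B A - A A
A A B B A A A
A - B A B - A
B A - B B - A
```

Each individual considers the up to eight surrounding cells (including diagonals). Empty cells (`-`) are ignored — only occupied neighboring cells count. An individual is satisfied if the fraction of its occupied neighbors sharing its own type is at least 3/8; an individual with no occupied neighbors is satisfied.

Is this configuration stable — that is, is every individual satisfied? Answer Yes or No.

No

Row 1: (1,1)B 2/3 satisfied · (1,2)A 1/4 not · (1,3)A 1/3 not · (1,5)A 1/3 not · (1,6)B 2/4 satisfied · (1,7)B 2/2 satisfied
Row 2: (2,1)B 3/5 satisfied · (2,2)B 4/7 satisfied · (2,4)B 1/5 not · (2,5)A 3/5 satisfied · (2,7)B 2/4 satisfied
Row 3: (3,1)A 2/5 satisfied · (3,2)B 4/7 satisfied · (3,3)B 5/7 satisfied · (3,4)A 2/6 not · (3,6)A 5/6 satisfied · (3,7)A 3/4 satisfied
Row 4: (4,1)A 3/4 satisfied · (4,2)A 3/7 satisfied · (4,3)B 4/7 satisfied · (4,4)B 4/7 satisfied · (4,5)A 4/6 satisfied · (4,6)A 5/6 satisfied · (4,7)A 4/4 satisfied
Row 5: (5,1)A 3/4 satisfied · (5,3)B 3/6 satisfied · (5,4)A 1/7 not · (5,5)B 3/6 satisfied · (5,7)A 3/3 satisfied
Row 6: (6,1)B 0/2 not · (6,2)A 1/3 not · (6,4)B 3/4 satisfied · (6,5)B 2/3 satisfied · (6,7)A 1/1 satisfied
For instance (1,2) has only 1/4 same-type neighbors, below 3/8.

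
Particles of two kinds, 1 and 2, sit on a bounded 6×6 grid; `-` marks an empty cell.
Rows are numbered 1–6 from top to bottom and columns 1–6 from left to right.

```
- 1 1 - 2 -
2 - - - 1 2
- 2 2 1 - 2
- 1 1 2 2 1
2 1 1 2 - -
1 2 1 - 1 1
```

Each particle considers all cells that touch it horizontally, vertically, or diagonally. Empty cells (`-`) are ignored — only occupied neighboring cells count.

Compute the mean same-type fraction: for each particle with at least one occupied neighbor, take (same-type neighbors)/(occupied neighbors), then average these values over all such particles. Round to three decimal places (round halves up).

Row 1: (1,2)1 1/2 · (1,3)1 1/1 · (1,5)2 1/2
Row 2: (2,1)2 1/2 · (2,5)1 1/4 · (2,6)2 2/3
Row 3: (3,2)2 2/4 · (3,3)2 2/5 · (3,4)1 2/5 · (3,6)2 2/4
Row 4: (4,2)1 3/6 · (4,3)1 4/8 · (4,4)2 3/6 · (4,5)2 3/5 · (4,6)1 0/2
Row 5: (5,1)2 1/4 · (5,2)1 5/7 · (5,3)1 4/7 · (5,4)2 2/6
Row 6: (6,1)1 1/3 · (6,2)2 1/5 · (6,3)1 2/4 · (6,5)1 1/2 · (6,6)1 1/1
Sum over 24 particles: 1/2 + 1/1 + 1/2 + 1/2 + 1/4 + 2/3 + 2/4 + 2/5 + 2/5 + 2/4 + 3/6 + 4/8 + 3/6 + 3/5 + 0/2 + 1/4 + 5/7 + 4/7 + 2/6 + 1/3 + 1/5 + 2/4 + 1/2 + 1/1 = 2461/210; mean = 2461/210 ÷ 24 = 2461/5040 = 0.488293… → 0.488.

0.488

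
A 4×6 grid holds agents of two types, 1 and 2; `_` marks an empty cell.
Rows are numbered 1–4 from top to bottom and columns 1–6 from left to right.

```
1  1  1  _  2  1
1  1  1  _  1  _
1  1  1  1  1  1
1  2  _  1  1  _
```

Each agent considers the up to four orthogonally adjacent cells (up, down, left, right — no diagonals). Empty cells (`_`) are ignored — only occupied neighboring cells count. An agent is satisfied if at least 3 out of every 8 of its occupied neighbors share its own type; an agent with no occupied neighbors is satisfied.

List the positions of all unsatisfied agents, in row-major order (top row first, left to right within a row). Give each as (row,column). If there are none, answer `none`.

(1,1)1 2/2 ✓
(1,2)1 3/3 ✓
(1,3)1 2/2 ✓
(1,5)2 0/2 ✗
(1,6)1 0/1 ✗
(2,1)1 3/3 ✓
(2,2)1 4/4 ✓
(2,3)1 3/3 ✓
(2,5)1 1/2 ✓
(3,1)1 3/3 ✓
(3,2)1 3/4 ✓
(3,3)1 3/3 ✓
(3,4)1 3/3 ✓
(3,5)1 4/4 ✓
(3,6)1 1/1 ✓
(4,1)1 1/2 ✓
(4,2)2 0/2 ✗
(4,4)1 2/2 ✓
(4,5)1 2/2 ✓

(1,5), (1,6), (4,2)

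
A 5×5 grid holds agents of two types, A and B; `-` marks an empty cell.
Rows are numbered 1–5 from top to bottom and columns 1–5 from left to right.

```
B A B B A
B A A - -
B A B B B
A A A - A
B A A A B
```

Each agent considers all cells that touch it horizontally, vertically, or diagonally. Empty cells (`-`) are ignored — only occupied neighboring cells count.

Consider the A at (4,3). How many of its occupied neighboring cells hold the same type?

Occupied neighbors of (4,3): (3,2)=A, (3,3)=B, (3,4)=B, (4,2)=A, (5,2)=A, (5,3)=A, (5,4)=A.
Same type (A): 5 of 7.

5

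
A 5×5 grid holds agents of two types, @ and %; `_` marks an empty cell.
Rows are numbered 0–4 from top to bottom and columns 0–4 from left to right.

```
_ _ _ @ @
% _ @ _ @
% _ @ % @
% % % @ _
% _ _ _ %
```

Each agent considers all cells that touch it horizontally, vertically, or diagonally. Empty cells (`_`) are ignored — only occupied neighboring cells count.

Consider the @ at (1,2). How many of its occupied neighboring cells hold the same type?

2

Occupied neighbors of (1,2): (0,3)=@, (2,2)=@, (2,3)=%.
Same type (@): 2 of 3.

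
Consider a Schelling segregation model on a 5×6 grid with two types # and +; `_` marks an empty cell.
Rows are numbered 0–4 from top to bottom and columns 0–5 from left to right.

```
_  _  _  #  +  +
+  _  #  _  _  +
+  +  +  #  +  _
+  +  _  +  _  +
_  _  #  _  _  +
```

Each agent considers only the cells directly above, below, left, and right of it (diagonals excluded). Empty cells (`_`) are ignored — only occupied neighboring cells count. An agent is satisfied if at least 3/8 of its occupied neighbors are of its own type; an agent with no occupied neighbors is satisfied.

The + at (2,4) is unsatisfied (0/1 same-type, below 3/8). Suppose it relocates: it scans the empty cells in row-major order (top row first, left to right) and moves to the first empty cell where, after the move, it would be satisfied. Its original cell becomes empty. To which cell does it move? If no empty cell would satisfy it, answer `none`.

Vacating (2,4). Empty cells in order:
  (0,0): 1/1 same-type → satisfied — stop here.

(0,0)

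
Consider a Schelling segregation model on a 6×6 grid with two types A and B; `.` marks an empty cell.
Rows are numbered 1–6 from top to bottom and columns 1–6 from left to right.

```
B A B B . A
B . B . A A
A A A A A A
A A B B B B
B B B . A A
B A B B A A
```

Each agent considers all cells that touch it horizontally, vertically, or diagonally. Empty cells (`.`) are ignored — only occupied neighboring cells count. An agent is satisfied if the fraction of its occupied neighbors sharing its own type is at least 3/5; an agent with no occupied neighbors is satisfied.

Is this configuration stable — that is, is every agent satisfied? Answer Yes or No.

No

Row 1: (1,1)B 1/2 not · (1,2)A 0/4 not · (1,3)B 2/3 satisfied · (1,4)B 2/3 satisfied · (1,6)A 2/2 satisfied
Row 2: (2,1)B 1/4 not · (2,3)B 2/6 not · (2,5)A 5/6 satisfied · (2,6)A 4/4 satisfied
Row 3: (3,1)A 3/4 satisfied · (3,2)A 4/7 not · (3,3)A 3/6 not · (3,4)A 3/7 not · (3,5)A 4/7 not · (3,6)A 3/5 satisfied
Row 4: (4,1)A 3/5 satisfied · (4,2)A 4/8 not · (4,3)B 3/7 not · (4,4)B 3/7 not · (4,5)B 2/7 not · (4,6)B 1/5 not
Row 5: (5,1)B 2/5 not · (5,2)B 5/8 satisfied · (5,3)B 5/7 satisfied · (5,5)A 3/7 not · (5,6)A 3/5 satisfied
Row 6: (6,1)B 2/3 satisfied · (6,2)A 0/5 not · (6,3)B 3/4 satisfied · (6,4)B 2/4 not · (6,5)A 3/4 satisfied · (6,6)A 3/3 satisfied
For instance (1,1) has only 1/2 same-type neighbors, below 3/5.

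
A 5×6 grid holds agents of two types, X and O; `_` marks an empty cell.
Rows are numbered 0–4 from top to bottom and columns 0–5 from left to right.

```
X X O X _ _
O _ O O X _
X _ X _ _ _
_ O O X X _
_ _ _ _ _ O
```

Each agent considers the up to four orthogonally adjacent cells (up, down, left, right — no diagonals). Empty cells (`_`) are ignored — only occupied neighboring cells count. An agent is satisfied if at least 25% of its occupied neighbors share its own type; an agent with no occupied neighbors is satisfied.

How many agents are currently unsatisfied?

5

Row 0: (0,0)X 1/2 satisfied · (0,1)X 1/2 satisfied · (0,2)O 1/3 satisfied · (0,3)X 0/2 not
Row 1: (1,0)O 0/2 not · (1,2)O 2/3 satisfied · (1,3)O 1/3 satisfied · (1,4)X 0/1 not
Row 2: (2,0)X 0/1 not · (2,2)X 0/2 not
Row 3: (3,1)O 1/1 satisfied · (3,2)O 1/3 satisfied · (3,3)X 1/2 satisfied · (3,4)X 1/1 satisfied
Row 4: (4,5)O 0/0 satisfied
Unsatisfied: (0,3), (1,0), (1,4), (2,0), (2,2) — 5 in total.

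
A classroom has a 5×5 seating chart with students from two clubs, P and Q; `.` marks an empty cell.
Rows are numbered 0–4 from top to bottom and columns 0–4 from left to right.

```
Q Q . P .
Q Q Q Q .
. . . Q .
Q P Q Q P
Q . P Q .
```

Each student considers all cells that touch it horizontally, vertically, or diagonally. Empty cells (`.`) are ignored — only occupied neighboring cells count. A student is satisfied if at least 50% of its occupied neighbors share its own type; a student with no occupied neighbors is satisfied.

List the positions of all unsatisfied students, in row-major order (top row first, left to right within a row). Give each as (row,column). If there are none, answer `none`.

(0,0)Q 3/3 ✓
(0,1)Q 4/4 ✓
(0,3)P 0/2 ✗
(1,0)Q 3/3 ✓
(1,1)Q 4/4 ✓
(1,2)Q 4/5 ✓
(1,3)Q 2/3 ✓
(2,3)Q 4/5 ✓
(3,0)Q 1/2 ✓
(3,1)P 1/4 ✗
(3,2)Q 3/5 ✓
(3,3)Q 3/5 ✓
(3,4)P 0/3 ✗
(4,0)Q 1/2 ✓
(4,2)P 1/4 ✗
(4,3)Q 2/4 ✓

(0,3), (3,1), (3,4), (4,2)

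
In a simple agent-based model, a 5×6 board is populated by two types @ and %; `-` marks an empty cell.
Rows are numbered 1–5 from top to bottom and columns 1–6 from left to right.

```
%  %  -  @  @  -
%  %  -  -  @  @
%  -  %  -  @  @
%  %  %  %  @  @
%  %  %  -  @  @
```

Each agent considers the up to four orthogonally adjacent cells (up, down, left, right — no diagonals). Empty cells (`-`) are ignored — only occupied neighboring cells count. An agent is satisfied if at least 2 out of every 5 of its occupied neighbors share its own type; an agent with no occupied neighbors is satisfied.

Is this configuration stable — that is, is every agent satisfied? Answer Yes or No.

Yes

(1,1)% 2/2 satisfied
(1,2)% 2/2 satisfied
(1,4)@ 1/1 satisfied
(1,5)@ 2/2 satisfied
(2,1)% 3/3 satisfied
(2,2)% 2/2 satisfied
(2,5)@ 3/3 satisfied
(2,6)@ 2/2 satisfied
(3,1)% 2/2 satisfied
(3,3)% 1/1 satisfied
(3,5)@ 3/3 satisfied
(3,6)@ 3/3 satisfied
(4,1)% 3/3 satisfied
(4,2)% 3/3 satisfied
(4,3)% 4/4 satisfied
(4,4)% 1/2 satisfied
(4,5)@ 3/4 satisfied
(4,6)@ 3/3 satisfied
(5,1)% 2/2 satisfied
(5,2)% 3/3 satisfied
(5,3)% 2/2 satisfied
(5,5)@ 2/2 satisfied
(5,6)@ 2/2 satisfied
All meet the threshold, so the configuration is stable.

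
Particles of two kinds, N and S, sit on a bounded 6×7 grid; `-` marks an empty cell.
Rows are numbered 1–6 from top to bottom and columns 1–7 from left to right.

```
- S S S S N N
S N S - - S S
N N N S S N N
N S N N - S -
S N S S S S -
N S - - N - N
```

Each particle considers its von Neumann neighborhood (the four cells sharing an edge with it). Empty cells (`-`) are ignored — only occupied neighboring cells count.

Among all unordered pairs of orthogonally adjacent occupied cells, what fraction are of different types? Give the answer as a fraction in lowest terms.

Scan each occupied cell's neighbors to the right and below so each pair is counted once.
From row 1: 4 unlike of 9 pairs (running 4/9).
From row 2: 6 unlike of 8 pairs (running 10/17).
From row 3: 5 unlike of 11 pairs (running 15/28).
From row 4: 6 unlike of 8 pairs (running 21/36).
From row 5: 5 unlike of 8 pairs (running 26/44).
From row 6: 1 unlike of 1 pairs (running 27/45).
Total adjacent occupied pairs: 45; unlike-type pairs: 27.
27/45 reduces to 3/5.

3/5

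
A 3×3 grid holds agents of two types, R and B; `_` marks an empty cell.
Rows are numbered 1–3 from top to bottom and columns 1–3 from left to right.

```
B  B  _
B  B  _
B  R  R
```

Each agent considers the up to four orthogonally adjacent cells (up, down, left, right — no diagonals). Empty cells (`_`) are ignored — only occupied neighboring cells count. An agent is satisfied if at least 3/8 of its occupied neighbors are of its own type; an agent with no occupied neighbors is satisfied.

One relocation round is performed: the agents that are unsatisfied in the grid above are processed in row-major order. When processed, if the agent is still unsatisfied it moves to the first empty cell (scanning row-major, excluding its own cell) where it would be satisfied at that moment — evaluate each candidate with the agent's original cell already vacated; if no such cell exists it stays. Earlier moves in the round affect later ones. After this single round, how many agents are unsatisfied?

Initially unsatisfied (in order): (3,2).
  (3,2) → (2,3).
Resulting grid:
B B _
B B R
B _ R
All satisfied now.

0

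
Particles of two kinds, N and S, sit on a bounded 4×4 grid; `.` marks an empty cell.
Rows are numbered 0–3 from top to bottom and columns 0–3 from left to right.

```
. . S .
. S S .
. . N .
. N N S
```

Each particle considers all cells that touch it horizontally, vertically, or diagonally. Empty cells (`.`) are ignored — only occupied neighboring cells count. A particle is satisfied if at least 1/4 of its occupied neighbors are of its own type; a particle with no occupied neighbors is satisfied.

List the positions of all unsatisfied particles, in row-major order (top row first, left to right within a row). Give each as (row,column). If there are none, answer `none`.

(0,2)S 2/2 ok
(1,1)S 2/3 ok
(1,2)S 2/3 ok
(2,2)N 2/5 ok
(3,1)N 2/2 ok
(3,2)N 2/3 ok
(3,3)S 0/2 unhappy

(3,3)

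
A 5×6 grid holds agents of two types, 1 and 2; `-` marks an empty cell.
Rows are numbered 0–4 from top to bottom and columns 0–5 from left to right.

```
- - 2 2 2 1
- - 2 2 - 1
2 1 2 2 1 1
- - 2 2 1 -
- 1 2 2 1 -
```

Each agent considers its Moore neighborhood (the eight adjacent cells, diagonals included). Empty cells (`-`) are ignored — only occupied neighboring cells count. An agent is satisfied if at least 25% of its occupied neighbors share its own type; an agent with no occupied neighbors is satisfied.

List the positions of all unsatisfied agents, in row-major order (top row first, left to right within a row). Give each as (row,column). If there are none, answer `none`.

Row 0: (0,2)2 3/3 satisfied · (0,3)2 4/4 satisfied · (0,4)2 2/4 satisfied · (0,5)1 1/2 satisfied
Row 1: (1,2)2 5/6 satisfied · (1,3)2 6/7 satisfied · (1,5)1 3/4 satisfied
Row 2: (2,0)2 0/1 not · (2,1)1 0/4 not · (2,2)2 5/6 satisfied · (2,3)2 5/7 satisfied · (2,4)1 3/6 satisfied · (2,5)1 3/3 satisfied
Row 3: (3,2)2 5/7 satisfied · (3,3)2 5/8 satisfied · (3,4)1 3/6 satisfied
Row 4: (4,1)1 0/2 not · (4,2)2 3/4 satisfied · (4,3)2 3/5 satisfied · (4,4)1 1/3 satisfied

(2,0), (2,1), (4,1)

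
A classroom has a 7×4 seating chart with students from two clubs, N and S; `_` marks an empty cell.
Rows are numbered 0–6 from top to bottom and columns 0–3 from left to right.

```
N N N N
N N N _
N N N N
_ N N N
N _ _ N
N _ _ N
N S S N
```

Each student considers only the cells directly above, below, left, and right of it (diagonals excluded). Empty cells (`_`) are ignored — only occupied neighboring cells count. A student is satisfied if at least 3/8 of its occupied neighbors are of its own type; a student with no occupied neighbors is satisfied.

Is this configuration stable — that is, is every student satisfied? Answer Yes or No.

Yes

Row 0: (0,0)N 2/2 ✓ · (0,1)N 3/3 ✓ · (0,2)N 3/3 ✓ · (0,3)N 1/1 ✓
Row 1: (1,0)N 3/3 ✓ · (1,1)N 4/4 ✓ · (1,2)N 3/3 ✓
Row 2: (2,0)N 2/2 ✓ · (2,1)N 4/4 ✓ · (2,2)N 4/4 ✓ · (2,3)N 2/2 ✓
Row 3: (3,1)N 2/2 ✓ · (3,2)N 3/3 ✓ · (3,3)N 3/3 ✓
Row 4: (4,0)N 1/1 ✓ · (4,3)N 2/2 ✓
Row 5: (5,0)N 2/2 ✓ · (5,3)N 2/2 ✓
Row 6: (6,0)N 1/2 ✓ · (6,1)S 1/2 ✓ · (6,2)S 1/2 ✓ · (6,3)N 1/2 ✓
All meet the threshold, so the configuration is stable.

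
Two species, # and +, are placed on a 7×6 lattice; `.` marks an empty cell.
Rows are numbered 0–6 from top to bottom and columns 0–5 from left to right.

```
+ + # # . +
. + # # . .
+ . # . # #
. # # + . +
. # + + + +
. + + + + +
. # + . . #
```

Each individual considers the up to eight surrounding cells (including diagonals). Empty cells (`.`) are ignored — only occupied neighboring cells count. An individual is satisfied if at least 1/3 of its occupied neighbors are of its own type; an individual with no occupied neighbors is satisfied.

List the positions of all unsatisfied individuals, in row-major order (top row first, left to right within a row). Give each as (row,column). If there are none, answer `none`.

(6,1), (6,5)

(0,0)+ 2/2 ok
(0,1)+ 2/4 ok
(0,2)# 3/5 ok
(0,3)# 3/3 ok
(0,5)+ 0/0 ok
(1,1)+ 3/6 ok
(1,2)# 4/6 ok
(1,3)# 5/5 ok
(2,0)+ 1/2 ok
(2,2)# 4/6 ok
(2,4)# 2/4 ok
(2,5)# 1/2 ok
(3,1)# 3/5 ok
(3,2)# 3/6 ok
(3,3)+ 3/6 ok
(3,5)+ 2/4 ok
(4,1)# 2/5 ok
(4,2)+ 5/8 ok
(4,3)+ 6/7 ok
(4,4)+ 7/7 ok
(4,5)+ 4/4 ok
(5,1)+ 3/5 ok
(5,2)+ 5/7 ok
(5,3)+ 6/6 ok
(5,4)+ 5/6 ok
(5,5)+ 3/4 ok
(6,1)# 0/3 unhappy
(6,2)+ 3/4 ok
(6,5)# 0/2 unhappy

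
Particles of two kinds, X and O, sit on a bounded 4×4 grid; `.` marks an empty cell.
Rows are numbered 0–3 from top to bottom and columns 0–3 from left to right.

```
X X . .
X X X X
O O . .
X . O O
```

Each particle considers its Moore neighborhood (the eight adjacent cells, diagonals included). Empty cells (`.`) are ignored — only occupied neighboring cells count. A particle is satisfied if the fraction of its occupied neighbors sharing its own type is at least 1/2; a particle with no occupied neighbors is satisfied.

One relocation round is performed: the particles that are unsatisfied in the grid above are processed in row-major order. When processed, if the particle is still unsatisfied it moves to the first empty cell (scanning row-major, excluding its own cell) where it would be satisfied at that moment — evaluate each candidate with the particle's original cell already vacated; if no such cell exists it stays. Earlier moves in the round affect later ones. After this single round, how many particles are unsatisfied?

Initially unsatisfied (in order): (2,0), (2,1), (3,0).
  (2,0) → (2,2).
  (2,1) → (2,3).
  (3,0): now satisfied by earlier moves; stays.
Resulting grid:
X X . .
X X X X
. . O O
X . O O
Unsatisfied now: (1,3).

1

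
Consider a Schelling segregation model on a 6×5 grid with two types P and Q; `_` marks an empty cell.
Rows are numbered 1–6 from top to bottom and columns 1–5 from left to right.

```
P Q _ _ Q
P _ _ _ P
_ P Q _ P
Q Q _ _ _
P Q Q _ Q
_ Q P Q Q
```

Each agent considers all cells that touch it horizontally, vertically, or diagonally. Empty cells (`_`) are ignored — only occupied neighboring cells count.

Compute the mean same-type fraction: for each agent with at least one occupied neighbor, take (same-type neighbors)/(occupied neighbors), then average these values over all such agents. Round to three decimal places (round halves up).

Row 1: (1,1)P 1/2 · (1,2)Q 0/2 · (1,5)Q 0/1
Row 2: (2,1)P 2/3 · (2,5)P 1/2
Row 3: (3,2)P 1/4 · (3,3)Q 1/2 · (3,5)P 1/1
Row 4: (4,1)Q 2/4 · (4,2)Q 4/6
Row 5: (5,1)P 0/4 · (5,2)Q 4/6 · (5,3)Q 4/5 · (5,5)Q 2/2
Row 6: (6,2)Q 2/4 · (6,3)P 0/4 · (6,4)Q 3/4 · (6,5)Q 2/2
Sum over 18 agents: 1/2 + 0/2 + 0/1 + 2/3 + 1/2 + 1/4 + 1/2 + 1/1 + 2/4 + 4/6 + 0/4 + 4/6 + 4/5 + 2/2 + 2/4 + 0/4 + 3/4 + 2/2 = 93/10; mean = 93/10 ÷ 18 = 31/60 = 0.516666… → 0.517.

0.517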